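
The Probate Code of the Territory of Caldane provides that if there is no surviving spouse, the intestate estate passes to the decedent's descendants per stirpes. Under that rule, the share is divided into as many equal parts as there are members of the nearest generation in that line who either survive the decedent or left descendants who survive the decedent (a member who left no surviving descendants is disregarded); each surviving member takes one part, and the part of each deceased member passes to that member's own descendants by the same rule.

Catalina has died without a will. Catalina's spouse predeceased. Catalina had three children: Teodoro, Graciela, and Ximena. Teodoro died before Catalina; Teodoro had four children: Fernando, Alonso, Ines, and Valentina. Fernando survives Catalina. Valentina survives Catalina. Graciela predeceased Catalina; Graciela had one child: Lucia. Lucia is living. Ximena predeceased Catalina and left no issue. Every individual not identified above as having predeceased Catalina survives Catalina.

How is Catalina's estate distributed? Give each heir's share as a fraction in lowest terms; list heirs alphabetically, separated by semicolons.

There is no surviving spouse, so the entire estate passes to Catalina's descendants per stirpes.
Ximena left no surviving issue, so that branch lapses and is disregarded.
The estate is divided into 2 equal shares of 1/2 among Teodoro, Graciela.
Teodoro predeceased; the 1/2 allotted to Teodoro's branch passes to Teodoro's issue by representation.
The 1/2 is divided into 4 equal shares of 1/8 among Fernando, Alonso, Ines, Valentina.
Fernando is living and takes 1/8.
Alonso is living and takes 1/8.
Ines is living and takes 1/8.
Valentina is living and takes 1/8.
Graciela predeceased; the 1/2 allotted to Graciela's branch passes to Graciela's issue by representation.
Lucia is the sole taker at this level and receives the full 1/2.

Alonso 1/8; Fernando 1/8; Ines 1/8; Lucia 1/2; Valentina 1/8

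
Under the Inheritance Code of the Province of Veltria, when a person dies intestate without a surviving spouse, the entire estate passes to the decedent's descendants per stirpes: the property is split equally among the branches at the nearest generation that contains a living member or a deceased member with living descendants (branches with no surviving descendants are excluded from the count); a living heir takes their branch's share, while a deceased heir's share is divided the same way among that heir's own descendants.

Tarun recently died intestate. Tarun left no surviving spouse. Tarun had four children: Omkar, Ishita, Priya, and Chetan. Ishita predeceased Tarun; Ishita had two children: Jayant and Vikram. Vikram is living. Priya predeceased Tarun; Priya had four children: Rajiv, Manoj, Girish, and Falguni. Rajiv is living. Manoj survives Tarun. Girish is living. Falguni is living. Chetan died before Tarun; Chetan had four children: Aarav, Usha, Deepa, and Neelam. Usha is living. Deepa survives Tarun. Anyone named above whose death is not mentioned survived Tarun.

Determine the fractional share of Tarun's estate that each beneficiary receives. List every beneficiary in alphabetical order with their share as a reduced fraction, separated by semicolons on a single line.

Aarav 1/16; Deepa 1/16; Falguni 1/16; Girish 1/16; Jayant 1/8; Manoj 1/16; Neelam 1/16; Omkar 1/4; Rajiv 1/16; Usha 1/16; Vikram 1/8

There is no surviving spouse, so the entire estate passes to Tarun's descendants per stirpes.
The estate is divided into 4 equal shares of 1/4 among Omkar, Ishita, Priya, Chetan.
Omkar is living and takes 1/4.
Ishita predeceased; the 1/4 allotted to Ishita's branch passes to Ishita's issue by representation.
The 1/4 is divided into 2 equal shares of 1/8 among Jayant, Vikram.
Jayant is living and takes 1/8.
Vikram is living and takes 1/8.
Priya predeceased; the 1/4 allotted to Priya's branch passes to Priya's issue by representation.
The 1/4 is divided into 4 equal shares of 1/16 among Rajiv, Manoj, Girish, Falguni.
Rajiv is living and takes 1/16.
Manoj is living and takes 1/16.
Girish is living and takes 1/16.
Falguni is living and takes 1/16.
Chetan predeceased; the 1/4 allotted to Chetan's branch passes to Chetan's issue by representation.
The 1/4 is divided into 4 equal shares of 1/16 among Aarav, Usha, Deepa, Neelam.
Aarav is living and takes 1/16.
Usha is living and takes 1/16.
Deepa is living and takes 1/16.
Neelam is living and takes 1/16.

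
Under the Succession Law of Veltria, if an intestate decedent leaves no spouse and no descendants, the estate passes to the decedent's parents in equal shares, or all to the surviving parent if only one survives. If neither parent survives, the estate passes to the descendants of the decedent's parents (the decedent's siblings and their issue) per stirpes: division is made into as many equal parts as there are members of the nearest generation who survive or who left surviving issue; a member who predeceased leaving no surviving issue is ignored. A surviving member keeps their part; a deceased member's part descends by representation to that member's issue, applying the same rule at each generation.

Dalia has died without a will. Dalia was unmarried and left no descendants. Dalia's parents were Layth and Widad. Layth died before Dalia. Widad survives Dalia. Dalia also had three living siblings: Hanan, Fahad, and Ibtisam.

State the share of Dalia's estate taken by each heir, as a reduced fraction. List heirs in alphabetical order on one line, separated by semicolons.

Only one parent, Widad, survives, so Widad takes the entire estate. The siblings take nothing because a surviving parent has priority.

Widad 1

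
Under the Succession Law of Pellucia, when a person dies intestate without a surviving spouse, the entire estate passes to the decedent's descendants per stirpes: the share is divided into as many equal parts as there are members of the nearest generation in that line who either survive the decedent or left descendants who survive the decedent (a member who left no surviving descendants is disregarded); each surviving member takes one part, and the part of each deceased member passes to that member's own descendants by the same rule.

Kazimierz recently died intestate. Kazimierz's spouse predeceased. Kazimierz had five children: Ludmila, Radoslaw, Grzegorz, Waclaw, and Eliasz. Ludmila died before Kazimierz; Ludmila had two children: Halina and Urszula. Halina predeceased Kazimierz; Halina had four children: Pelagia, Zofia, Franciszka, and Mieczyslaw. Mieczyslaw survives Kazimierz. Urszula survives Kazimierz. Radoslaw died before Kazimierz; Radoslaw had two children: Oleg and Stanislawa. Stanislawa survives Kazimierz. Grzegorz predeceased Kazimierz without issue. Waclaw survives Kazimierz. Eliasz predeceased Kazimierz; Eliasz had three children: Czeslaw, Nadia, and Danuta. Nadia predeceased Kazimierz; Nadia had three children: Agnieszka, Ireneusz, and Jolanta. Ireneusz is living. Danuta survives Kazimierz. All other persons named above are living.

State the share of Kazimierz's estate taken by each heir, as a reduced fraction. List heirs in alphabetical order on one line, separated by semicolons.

Agnieszka 1/36; Czeslaw 1/12; Danuta 1/12; Franciszka 1/32; Ireneusz 1/36; Jolanta 1/36; Mieczyslaw 1/32; Oleg 1/8; Pelagia 1/32; Stanislawa 1/8; Urszula 1/8; Waclaw 1/4; Zofia 1/32

There is no surviving spouse, so the entire estate passes to Kazimierz's descendants per stirpes.
Grzegorz left no surviving issue, so that branch lapses and is disregarded.
The estate is divided into 4 equal shares of 1/4 among Ludmila, Radoslaw, Waclaw, Eliasz.
Ludmila predeceased; the 1/4 allotted to Ludmila's branch passes to Ludmila's issue by representation.
The 1/4 is divided into 2 equal shares of 1/8 among Halina, Urszula.
Halina predeceased; the 1/8 allotted to Halina's branch passes to Halina's issue by representation.
The 1/8 is divided into 4 equal shares of 1/32 among Pelagia, Zofia, Franciszka, Mieczyslaw.
Pelagia is living and takes 1/32.
Zofia is living and takes 1/32.
Franciszka is living and takes 1/32.
Mieczyslaw is living and takes 1/32.
Urszula is living and takes 1/8.
Radoslaw predeceased; the 1/4 allotted to Radoslaw's branch passes to Radoslaw's issue by representation.
The 1/4 is divided into 2 equal shares of 1/8 among Oleg, Stanislawa.
Oleg is living and takes 1/8.
Stanislawa is living and takes 1/8.
Waclaw is living and takes 1/4.
Eliasz predeceased; the 1/4 allotted to Eliasz's branch passes to Eliasz's issue by representation.
The 1/4 is divided into 3 equal shares of 1/12 among Czeslaw, Nadia, Danuta.
Czeslaw is living and takes 1/12.
Nadia predeceased; the 1/12 allotted to Nadia's branch passes to Nadia's issue by representation.
The 1/12 is divided into 3 equal shares of 1/36 among Agnieszka, Ireneusz, Jolanta.
Agnieszka is living and takes 1/36.
Ireneusz is living and takes 1/36.
Jolanta is living and takes 1/36.
Danuta is living and takes 1/12.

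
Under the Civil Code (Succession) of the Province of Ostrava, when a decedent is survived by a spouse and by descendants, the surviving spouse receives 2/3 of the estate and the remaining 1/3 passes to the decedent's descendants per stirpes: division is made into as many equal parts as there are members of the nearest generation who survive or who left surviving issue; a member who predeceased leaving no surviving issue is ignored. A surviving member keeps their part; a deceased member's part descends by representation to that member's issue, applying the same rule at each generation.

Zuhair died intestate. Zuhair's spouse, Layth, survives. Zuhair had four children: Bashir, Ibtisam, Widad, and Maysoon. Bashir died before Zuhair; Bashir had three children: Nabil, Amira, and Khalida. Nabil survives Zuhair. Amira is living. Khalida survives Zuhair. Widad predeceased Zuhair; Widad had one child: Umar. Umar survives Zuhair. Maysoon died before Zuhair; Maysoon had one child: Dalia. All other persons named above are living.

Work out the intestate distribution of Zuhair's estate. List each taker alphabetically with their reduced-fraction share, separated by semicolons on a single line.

Layth, as surviving spouse, takes 2/3.
The remaining 1/3 passes to Zuhair's descendants per stirpes.
The 1/3 is divided into 4 equal shares of 1/12 among Bashir, Ibtisam, Widad, Maysoon.
Bashir predeceased; the 1/12 allotted to Bashir's branch passes to Bashir's issue by representation.
The 1/12 is divided into 3 equal shares of 1/36 among Nabil, Amira, Khalida.
Nabil is living and takes 1/36.
Amira is living and takes 1/36.
Khalida is living and takes 1/36.
Ibtisam is living and takes 1/12.
Widad predeceased; the 1/12 allotted to Widad's branch passes to Widad's issue by representation.
Umar is the sole taker at this level and receives the full 1/12.
Maysoon predeceased; the 1/12 allotted to Maysoon's branch passes to Maysoon's issue by representation.
Dalia is the sole taker at this level and receives the full 1/12.

Amira 1/36; Dalia 1/12; Ibtisam 1/12; Khalida 1/36; Layth 2/3; Nabil 1/36; Umar 1/12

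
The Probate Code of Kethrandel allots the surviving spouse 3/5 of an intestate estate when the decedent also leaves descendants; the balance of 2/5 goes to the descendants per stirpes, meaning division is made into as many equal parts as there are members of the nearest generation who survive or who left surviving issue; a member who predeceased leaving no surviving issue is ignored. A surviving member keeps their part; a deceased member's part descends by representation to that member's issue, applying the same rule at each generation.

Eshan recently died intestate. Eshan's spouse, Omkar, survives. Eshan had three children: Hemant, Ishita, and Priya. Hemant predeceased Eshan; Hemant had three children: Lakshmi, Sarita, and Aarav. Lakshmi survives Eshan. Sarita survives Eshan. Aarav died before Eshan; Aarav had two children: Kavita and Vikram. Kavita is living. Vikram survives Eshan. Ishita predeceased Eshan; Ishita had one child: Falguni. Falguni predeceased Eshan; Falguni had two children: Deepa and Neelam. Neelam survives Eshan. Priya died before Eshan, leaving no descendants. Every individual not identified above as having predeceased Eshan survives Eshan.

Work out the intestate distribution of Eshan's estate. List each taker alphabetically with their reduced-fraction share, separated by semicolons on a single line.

Omkar, as surviving spouse, takes 3/5.
The remaining 2/5 passes to Eshan's descendants per stirpes.
Priya left no surviving issue, so that branch lapses and is disregarded.
The 2/5 is divided into 2 equal shares of 1/5 among Hemant, Ishita.
Hemant predeceased; the 1/5 allotted to Hemant's branch passes to Hemant's issue by representation.
The 1/5 is divided into 3 equal shares of 1/15 among Lakshmi, Sarita, Aarav.
Lakshmi is living and takes 1/15.
Sarita is living and takes 1/15.
Aarav predeceased; the 1/15 allotted to Aarav's branch passes to Aarav's issue by representation.
The 1/15 is divided into 2 equal shares of 1/30 among Kavita, Vikram.
Kavita is living and takes 1/30.
Vikram is living and takes 1/30.
Ishita predeceased; the 1/5 allotted to Ishita's branch passes to Ishita's issue by representation.
Falguni's line is the sole branch at this level, so the full 1/5 passes to Falguni's issue by representation.
The 1/5 is divided into 2 equal shares of 1/10 among Deepa, Neelam.
Deepa is living and takes 1/10.
Neelam is living and takes 1/10.

Deepa 1/10; Kavita 1/30; Lakshmi 1/15; Neelam 1/10; Omkar 3/5; Sarita 1/15; Vikram 1/30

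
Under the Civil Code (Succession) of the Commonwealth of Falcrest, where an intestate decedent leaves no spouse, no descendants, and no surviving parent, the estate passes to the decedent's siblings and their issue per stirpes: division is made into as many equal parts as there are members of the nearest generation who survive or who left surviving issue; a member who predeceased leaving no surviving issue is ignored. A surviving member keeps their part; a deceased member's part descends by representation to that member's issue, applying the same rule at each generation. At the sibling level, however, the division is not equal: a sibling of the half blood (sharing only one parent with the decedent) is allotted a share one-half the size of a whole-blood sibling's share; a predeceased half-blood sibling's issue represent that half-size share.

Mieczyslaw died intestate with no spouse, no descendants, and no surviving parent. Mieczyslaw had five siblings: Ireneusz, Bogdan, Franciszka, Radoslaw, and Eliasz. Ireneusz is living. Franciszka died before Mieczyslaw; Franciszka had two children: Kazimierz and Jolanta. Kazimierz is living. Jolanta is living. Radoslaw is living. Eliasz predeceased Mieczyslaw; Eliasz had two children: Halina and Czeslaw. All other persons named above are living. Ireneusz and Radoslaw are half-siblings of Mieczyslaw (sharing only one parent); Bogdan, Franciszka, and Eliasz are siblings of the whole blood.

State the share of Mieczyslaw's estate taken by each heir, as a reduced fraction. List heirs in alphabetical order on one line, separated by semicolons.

No spouse, descendants, or parent survives, so the estate passes to Mieczyslaw's siblings per stirpes.
Half-blood siblings count for one-half the weight of whole-blood siblings at the initial division.
Dividing 1 in proportion to weights (total weight 4): Ireneusz (weight 1/2) → 1/8; Bogdan (weight 1) → 1/4; Franciszka (weight 1) → 1/4; Radoslaw (weight 1/2) → 1/8; Eliasz (weight 1) → 1/4.
Ireneusz is living and takes 1/8.
Bogdan is living and takes 1/4.
Franciszka predeceased; the 1/4 allotted to Franciszka's branch passes to Franciszka's issue by representation.
The 1/4 is divided into 2 equal shares of 1/8 among Kazimierz, Jolanta.
Kazimierz is living and takes 1/8.
Jolanta is living and takes 1/8.
Radoslaw is living and takes 1/8.
Eliasz predeceased; the 1/4 allotted to Eliasz's branch passes to Eliasz's issue by representation.
The 1/4 is divided into 2 equal shares of 1/8 among Halina, Czeslaw.
Halina is living and takes 1/8.
Czeslaw is living and takes 1/8.

Bogdan 1/4; Czeslaw 1/8; Halina 1/8; Ireneusz 1/8; Jolanta 1/8; Kazimierz 1/8; Radoslaw 1/8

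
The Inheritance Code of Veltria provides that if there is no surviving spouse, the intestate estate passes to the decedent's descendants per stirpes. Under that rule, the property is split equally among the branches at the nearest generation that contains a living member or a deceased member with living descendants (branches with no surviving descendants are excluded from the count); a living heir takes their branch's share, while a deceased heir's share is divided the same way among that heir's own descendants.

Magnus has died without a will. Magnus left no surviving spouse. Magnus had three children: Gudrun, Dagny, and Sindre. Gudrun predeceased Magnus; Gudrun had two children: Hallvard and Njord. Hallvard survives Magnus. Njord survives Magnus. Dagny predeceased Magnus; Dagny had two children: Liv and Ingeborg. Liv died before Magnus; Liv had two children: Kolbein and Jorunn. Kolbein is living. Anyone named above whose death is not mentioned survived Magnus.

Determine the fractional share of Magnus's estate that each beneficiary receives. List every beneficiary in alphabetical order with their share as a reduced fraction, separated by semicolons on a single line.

Hallvard 1/6; Ingeborg 1/6; Jorunn 1/12; Kolbein 1/12; Njord 1/6; Sindre 1/3

There is no surviving spouse, so the entire estate passes to Magnus's descendants per stirpes.
The estate is divided into 3 equal shares of 1/3 among Gudrun, Dagny, Sindre.
Gudrun predeceased; the 1/3 allotted to Gudrun's branch passes to Gudrun's issue by representation.
The 1/3 is divided into 2 equal shares of 1/6 among Hallvard, Njord.
Hallvard is living and takes 1/6.
Njord is living and takes 1/6.
Dagny predeceased; the 1/3 allotted to Dagny's branch passes to Dagny's issue by representation.
The 1/3 is divided into 2 equal shares of 1/6 among Liv, Ingeborg.
Liv predeceased; the 1/6 allotted to Liv's branch passes to Liv's issue by representation.
The 1/6 is divided into 2 equal shares of 1/12 among Kolbein, Jorunn.
Kolbein is living and takes 1/12.
Jorunn is living and takes 1/12.
Ingeborg is living and takes 1/6.
Sindre is living and takes 1/3.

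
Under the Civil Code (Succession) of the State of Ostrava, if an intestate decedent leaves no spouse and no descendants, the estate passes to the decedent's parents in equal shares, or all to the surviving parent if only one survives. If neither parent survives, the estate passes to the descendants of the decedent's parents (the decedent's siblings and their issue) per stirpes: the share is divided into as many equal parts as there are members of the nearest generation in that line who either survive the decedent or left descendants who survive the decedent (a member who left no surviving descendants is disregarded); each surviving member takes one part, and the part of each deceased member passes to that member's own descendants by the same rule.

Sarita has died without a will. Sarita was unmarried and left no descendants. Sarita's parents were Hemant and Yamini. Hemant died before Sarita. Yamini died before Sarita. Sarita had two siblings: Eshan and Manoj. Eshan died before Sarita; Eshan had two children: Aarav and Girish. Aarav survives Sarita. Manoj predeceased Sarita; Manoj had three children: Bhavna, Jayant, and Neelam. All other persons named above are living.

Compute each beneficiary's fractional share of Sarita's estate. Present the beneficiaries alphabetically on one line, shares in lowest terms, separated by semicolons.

Neither parent survives and there are no descendants, so the estate passes to Sarita's siblings and their issue per stirpes.
The estate is divided into 2 equal shares of 1/2 among Eshan, Manoj.
Eshan predeceased; the 1/2 allotted to Eshan's branch passes to Eshan's issue by representation.
The 1/2 is divided into 2 equal shares of 1/4 among Aarav, Girish.
Aarav is living and takes 1/4.
Girish is living and takes 1/4.
Manoj predeceased; the 1/2 allotted to Manoj's branch passes to Manoj's issue by representation.
The 1/2 is divided into 3 equal shares of 1/6 among Bhavna, Jayant, Neelam.
Bhavna is living and takes 1/6.
Jayant is living and takes 1/6.
Neelam is living and takes 1/6.

Aarav 1/4; Bhavna 1/6; Girish 1/4; Jayant 1/6; Neelam 1/6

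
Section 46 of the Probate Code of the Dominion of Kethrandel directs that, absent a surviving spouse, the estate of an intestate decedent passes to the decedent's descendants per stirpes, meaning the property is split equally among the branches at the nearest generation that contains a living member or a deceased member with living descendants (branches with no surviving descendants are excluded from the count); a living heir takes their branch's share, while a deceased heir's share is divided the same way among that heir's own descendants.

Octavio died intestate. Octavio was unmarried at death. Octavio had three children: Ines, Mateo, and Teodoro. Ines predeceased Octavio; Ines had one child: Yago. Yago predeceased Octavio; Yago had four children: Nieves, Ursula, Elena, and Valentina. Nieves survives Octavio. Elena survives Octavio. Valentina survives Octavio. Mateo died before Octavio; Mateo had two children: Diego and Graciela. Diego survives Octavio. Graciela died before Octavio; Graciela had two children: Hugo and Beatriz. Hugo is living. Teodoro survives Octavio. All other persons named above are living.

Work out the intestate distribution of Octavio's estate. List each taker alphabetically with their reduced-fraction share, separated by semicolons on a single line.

Beatriz 1/12; Diego 1/6; Elena 1/12; Hugo 1/12; Nieves 1/12; Teodoro 1/3; Ursula 1/12; Valentina 1/12

There is no surviving spouse, so the entire estate passes to Octavio's descendants per stirpes.
The estate is divided into 3 equal shares of 1/3 among Ines, Mateo, Teodoro.
Ines predeceased; the 1/3 allotted to Ines's branch passes to Ines's issue by representation.
Yago's line is the sole branch at this level, so the full 1/3 passes to Yago's issue by representation.
The 1/3 is divided into 4 equal shares of 1/12 among Nieves, Ursula, Elena, Valentina.
Nieves is living and takes 1/12.
Ursula is living and takes 1/12.
Elena is living and takes 1/12.
Valentina is living and takes 1/12.
Mateo predeceased; the 1/3 allotted to Mateo's branch passes to Mateo's issue by representation.
The 1/3 is divided into 2 equal shares of 1/6 among Diego, Graciela.
Diego is living and takes 1/6.
Graciela predeceased; the 1/6 allotted to Graciela's branch passes to Graciela's issue by representation.
The 1/6 is divided into 2 equal shares of 1/12 among Hugo, Beatriz.
Hugo is living and takes 1/12.
Beatriz is living and takes 1/12.
Teodoro is living and takes 1/3.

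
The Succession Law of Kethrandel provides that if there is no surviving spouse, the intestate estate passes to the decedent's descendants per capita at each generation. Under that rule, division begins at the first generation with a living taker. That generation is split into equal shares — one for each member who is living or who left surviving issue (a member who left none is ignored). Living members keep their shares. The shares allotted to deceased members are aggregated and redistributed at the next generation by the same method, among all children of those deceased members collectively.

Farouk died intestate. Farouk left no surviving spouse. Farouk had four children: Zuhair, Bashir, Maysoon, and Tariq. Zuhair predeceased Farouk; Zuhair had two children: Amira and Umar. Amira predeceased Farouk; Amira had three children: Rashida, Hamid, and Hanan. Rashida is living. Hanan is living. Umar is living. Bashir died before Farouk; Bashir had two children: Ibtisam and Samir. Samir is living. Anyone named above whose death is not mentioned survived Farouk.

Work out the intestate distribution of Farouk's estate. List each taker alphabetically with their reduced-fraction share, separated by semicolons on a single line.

There is no surviving spouse, so the entire estate passes to Farouk's descendants per capita at each generation.
At generation 1 (Zuhair, Bashir, Maysoon, Tariq) there are 4 shares of (1)/4 = 1/4 each.
Living: Maysoon and Tariq — each takes 1/4.
Deceased: Zuhair and Bashir. Their combined 1/2 is pooled and carried to generation 2.
At generation 2 (Amira, Umar, Ibtisam, Samir) there are 4 shares of (1/2)/4 = 1/8 each.
Living: Umar, Ibtisam, and Samir — each takes 1/8.
Deceased: Amira. That 1/8 share is carried to generation 3.
At generation 3 (Rashida, Hamid, Hanan) there are 3 shares of (1/8)/3 = 1/24 each.
Living: Rashida, Hamid, and Hanan — each takes 1/24.

Hamid 1/24; Hanan 1/24; Ibtisam 1/8; Maysoon 1/4; Rashida 1/24; Samir 1/8; Tariq 1/4; Umar 1/8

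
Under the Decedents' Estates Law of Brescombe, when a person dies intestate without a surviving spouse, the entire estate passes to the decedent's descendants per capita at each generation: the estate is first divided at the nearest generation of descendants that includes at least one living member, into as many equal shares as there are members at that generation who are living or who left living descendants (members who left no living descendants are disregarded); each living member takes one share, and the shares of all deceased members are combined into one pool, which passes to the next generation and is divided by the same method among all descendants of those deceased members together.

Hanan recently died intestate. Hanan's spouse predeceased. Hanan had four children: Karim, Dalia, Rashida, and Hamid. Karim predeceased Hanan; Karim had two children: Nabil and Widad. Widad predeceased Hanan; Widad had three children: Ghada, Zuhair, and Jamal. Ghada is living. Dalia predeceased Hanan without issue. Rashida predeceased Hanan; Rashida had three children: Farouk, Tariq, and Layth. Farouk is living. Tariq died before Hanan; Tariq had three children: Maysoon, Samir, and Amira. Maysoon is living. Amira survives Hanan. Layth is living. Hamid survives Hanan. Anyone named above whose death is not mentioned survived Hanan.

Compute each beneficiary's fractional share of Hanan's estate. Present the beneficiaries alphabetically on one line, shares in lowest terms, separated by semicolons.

There is no surviving spouse, so the entire estate passes to Hanan's descendants per capita at each generation.
At generation 1 (Karim, Rashida, Hamid) there are 3 shares of (1)/3 = 1/3 each.
Living: Hamid — each takes 1/3.
Deceased: Karim and Rashida. Their combined 2/3 is pooled and carried to generation 2.
At generation 2 (Nabil, Widad, Farouk, Tariq, Layth) there are 5 shares of (2/3)/5 = 2/15 each.
Living: Nabil, Farouk, and Layth — each takes 2/15.
Deceased: Widad and Tariq. Their combined 4/15 is pooled and carried to generation 3.
At generation 3 (Ghada, Zuhair, Jamal, Maysoon, Samir, Amira) there are 6 shares of (4/15)/6 = 2/45 each.
Living: Ghada, Zuhair, Jamal, Maysoon, Samir, and Amira — each takes 2/45.

Amira 2/45; Farouk 2/15; Ghada 2/45; Hamid 1/3; Jamal 2/45; Layth 2/15; Maysoon 2/45; Nabil 2/15; Samir 2/45; Zuhair 2/45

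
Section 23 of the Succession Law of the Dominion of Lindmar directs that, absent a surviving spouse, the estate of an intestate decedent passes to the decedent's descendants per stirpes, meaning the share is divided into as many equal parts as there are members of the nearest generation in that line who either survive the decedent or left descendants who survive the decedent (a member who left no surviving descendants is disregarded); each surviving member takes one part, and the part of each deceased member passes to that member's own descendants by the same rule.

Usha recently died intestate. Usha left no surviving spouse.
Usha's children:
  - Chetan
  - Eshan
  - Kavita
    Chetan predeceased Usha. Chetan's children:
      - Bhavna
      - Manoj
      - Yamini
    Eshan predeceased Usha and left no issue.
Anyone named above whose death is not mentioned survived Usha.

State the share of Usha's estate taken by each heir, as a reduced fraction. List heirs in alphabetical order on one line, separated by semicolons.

There is no surviving spouse, so the entire estate passes to Usha's descendants per stirpes.
Eshan left no surviving issue, so that branch lapses and is disregarded.
The estate is divided into 2 equal shares of 1/2 among Chetan, Kavita.
Chetan predeceased; the 1/2 allotted to Chetan's branch passes to Chetan's issue by representation.
The 1/2 is divided into 3 equal shares of 1/6 among Bhavna, Manoj, Yamini.
Bhavna is living and takes 1/6.
Manoj is living and takes 1/6.
Yamini is living and takes 1/6.
Kavita is living and takes 1/2.

Bhavna 1/6; Kavita 1/2; Manoj 1/6; Yamini 1/6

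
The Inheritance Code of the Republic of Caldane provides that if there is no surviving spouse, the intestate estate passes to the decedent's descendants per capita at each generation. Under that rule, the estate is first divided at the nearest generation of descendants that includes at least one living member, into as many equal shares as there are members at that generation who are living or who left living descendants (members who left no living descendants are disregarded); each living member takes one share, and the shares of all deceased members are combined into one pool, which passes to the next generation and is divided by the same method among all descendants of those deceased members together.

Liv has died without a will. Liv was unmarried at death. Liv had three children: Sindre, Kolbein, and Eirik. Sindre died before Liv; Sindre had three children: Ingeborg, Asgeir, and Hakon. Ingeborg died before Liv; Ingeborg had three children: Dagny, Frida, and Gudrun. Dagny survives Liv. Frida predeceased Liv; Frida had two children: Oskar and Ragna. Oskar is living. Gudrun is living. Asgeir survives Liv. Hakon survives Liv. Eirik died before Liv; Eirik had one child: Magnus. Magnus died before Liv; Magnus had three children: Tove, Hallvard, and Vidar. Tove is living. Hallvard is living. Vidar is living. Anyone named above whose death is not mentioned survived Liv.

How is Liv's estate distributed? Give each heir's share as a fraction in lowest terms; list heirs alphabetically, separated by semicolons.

There is no surviving spouse, so the entire estate passes to Liv's descendants per capita at each generation.
At generation 1 (Sindre, Kolbein, Eirik) there are 3 shares of (1)/3 = 1/3 each.
Living: Kolbein — each takes 1/3.
Deceased: Sindre and Eirik. Their combined 2/3 is pooled and carried to generation 2.
At generation 2 (Ingeborg, Asgeir, Hakon, Magnus) there are 4 shares of (2/3)/4 = 1/6 each.
Living: Asgeir and Hakon — each takes 1/6.
Deceased: Ingeborg and Magnus. Their combined 1/3 is pooled and carried to generation 3.
At generation 3 (Dagny, Frida, Gudrun, Tove, Hallvard, Vidar) there are 6 shares of (1/3)/6 = 1/18 each.
Living: Dagny, Gudrun, Tove, Hallvard, and Vidar — each takes 1/18.
Deceased: Frida. That 1/18 share is carried to generation 4.
At generation 4 (Oskar, Ragna) there are 2 shares of (1/18)/2 = 1/36 each.
Living: Oskar and Ragna — each takes 1/36.

Asgeir 1/6; Dagny 1/18; Gudrun 1/18; Hakon 1/6; Hallvard 1/18; Kolbein 1/3; Oskar 1/36; Ragna 1/36; Tove 1/18; Vidar 1/18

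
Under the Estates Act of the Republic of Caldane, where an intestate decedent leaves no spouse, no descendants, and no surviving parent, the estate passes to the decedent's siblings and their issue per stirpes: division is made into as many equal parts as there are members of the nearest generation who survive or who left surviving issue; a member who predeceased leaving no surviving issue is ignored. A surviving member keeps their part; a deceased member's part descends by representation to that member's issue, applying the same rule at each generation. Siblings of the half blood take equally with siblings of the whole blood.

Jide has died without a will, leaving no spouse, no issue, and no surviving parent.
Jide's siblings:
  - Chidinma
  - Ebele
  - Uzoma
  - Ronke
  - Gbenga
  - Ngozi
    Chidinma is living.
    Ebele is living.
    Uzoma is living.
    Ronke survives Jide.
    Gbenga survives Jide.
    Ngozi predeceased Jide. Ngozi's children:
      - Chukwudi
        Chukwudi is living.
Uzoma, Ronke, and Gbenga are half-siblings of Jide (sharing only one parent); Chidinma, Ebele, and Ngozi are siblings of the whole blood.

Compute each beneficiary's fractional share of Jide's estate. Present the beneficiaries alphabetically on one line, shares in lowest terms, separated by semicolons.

No spouse, descendants, or parent survives, so the estate passes to Jide's siblings per stirpes.
Half-blood and whole-blood siblings take equally under the stated rule.
The estate is divided into 6 equal shares of 1/6 among Chidinma, Ebele, Uzoma, Ronke, Gbenga, Ngozi.
Chidinma is living and takes 1/6.
Ebele is living and takes 1/6.
Uzoma is living and takes 1/6.
Ronke is living and takes 1/6.
Gbenga is living and takes 1/6.
Ngozi predeceased; the 1/6 allotted to Ngozi's branch passes to Ngozi's issue by representation.
Chukwudi is the sole taker at this level and receives the full 1/6.

Chidinma 1/6; Chukwudi 1/6; Ebele 1/6; Gbenga 1/6; Ronke 1/6; Uzoma 1/6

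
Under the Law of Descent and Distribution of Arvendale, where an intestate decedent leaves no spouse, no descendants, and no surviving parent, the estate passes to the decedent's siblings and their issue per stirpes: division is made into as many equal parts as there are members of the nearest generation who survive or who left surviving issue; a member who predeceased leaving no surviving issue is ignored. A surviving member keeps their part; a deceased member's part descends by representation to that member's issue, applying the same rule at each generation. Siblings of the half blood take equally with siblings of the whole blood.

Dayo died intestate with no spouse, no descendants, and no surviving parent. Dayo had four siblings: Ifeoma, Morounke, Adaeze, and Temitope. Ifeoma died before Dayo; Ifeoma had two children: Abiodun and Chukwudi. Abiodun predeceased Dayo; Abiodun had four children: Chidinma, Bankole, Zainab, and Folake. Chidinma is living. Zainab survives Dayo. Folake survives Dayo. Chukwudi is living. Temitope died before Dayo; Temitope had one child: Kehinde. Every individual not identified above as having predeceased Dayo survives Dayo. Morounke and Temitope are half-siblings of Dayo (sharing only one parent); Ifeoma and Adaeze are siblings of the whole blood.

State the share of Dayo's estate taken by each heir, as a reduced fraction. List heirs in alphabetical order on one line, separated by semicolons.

Adaeze 1/4; Bankole 1/32; Chidinma 1/32; Chukwudi 1/8; Folake 1/32; Kehinde 1/4; Morounke 1/4; Zainab 1/32

No spouse, descendants, or parent survives, so the estate passes to Dayo's siblings per stirpes.
Half-blood and whole-blood siblings take equally under the stated rule.
The estate is divided into 4 equal shares of 1/4 among Ifeoma, Morounke, Adaeze, Temitope.
Ifeoma predeceased; the 1/4 allotted to Ifeoma's branch passes to Ifeoma's issue by representation.
The 1/4 is divided into 2 equal shares of 1/8 among Abiodun, Chukwudi.
Abiodun predeceased; the 1/8 allotted to Abiodun's branch passes to Abiodun's issue by representation.
The 1/8 is divided into 4 equal shares of 1/32 among Chidinma, Bankole, Zainab, Folake.
Chidinma is living and takes 1/32.
Bankole is living and takes 1/32.
Zainab is living and takes 1/32.
Folake is living and takes 1/32.
Chukwudi is living and takes 1/8.
Morounke is living and takes 1/4.
Adaeze is living and takes 1/4.
Temitope predeceased; the 1/4 allotted to Temitope's branch passes to Temitope's issue by representation.
Kehinde is the sole taker at this level and receives the full 1/4.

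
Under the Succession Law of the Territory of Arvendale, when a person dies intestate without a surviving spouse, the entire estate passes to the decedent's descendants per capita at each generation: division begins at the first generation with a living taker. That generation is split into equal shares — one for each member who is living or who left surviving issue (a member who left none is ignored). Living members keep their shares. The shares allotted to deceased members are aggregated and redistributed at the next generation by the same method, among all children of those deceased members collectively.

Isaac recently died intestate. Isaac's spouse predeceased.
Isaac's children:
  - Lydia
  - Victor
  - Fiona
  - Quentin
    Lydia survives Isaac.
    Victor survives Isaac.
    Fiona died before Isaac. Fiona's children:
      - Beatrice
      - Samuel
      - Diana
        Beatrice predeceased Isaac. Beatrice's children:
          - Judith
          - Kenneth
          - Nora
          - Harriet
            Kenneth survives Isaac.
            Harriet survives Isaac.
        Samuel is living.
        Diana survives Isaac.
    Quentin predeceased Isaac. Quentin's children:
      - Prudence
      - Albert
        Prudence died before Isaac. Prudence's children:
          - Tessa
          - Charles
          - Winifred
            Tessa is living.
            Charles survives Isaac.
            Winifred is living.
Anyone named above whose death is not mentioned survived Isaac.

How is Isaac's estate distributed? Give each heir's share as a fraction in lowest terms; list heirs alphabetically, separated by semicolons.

There is no surviving spouse, so the entire estate passes to Isaac's descendants per capita at each generation.
At generation 1 (Lydia, Victor, Fiona, Quentin) there are 4 shares of (1)/4 = 1/4 each.
Living: Lydia and Victor — each takes 1/4.
Deceased: Fiona and Quentin. Their combined 1/2 is pooled and carried to generation 2.
At generation 2 (Beatrice, Samuel, Diana, Prudence, Albert) there are 5 shares of (1/2)/5 = 1/10 each.
Living: Samuel, Diana, and Albert — each takes 1/10.
Deceased: Beatrice and Prudence. Their combined 1/5 is pooled and carried to generation 3.
At generation 3 (Judith, Kenneth, Nora, Harriet, Tessa, Charles, Winifred) there are 7 shares of (1/5)/7 = 1/35 each.
Living: Judith, Kenneth, Nora, Harriet, Tessa, Charles, and Winifred — each takes 1/35.

Albert 1/10; Charles 1/35; Diana 1/10; Harriet 1/35; Judith 1/35; Kenneth 1/35; Lydia 1/4; Nora 1/35; Samuel 1/10; Tessa 1/35; Victor 1/4; Winifred 1/35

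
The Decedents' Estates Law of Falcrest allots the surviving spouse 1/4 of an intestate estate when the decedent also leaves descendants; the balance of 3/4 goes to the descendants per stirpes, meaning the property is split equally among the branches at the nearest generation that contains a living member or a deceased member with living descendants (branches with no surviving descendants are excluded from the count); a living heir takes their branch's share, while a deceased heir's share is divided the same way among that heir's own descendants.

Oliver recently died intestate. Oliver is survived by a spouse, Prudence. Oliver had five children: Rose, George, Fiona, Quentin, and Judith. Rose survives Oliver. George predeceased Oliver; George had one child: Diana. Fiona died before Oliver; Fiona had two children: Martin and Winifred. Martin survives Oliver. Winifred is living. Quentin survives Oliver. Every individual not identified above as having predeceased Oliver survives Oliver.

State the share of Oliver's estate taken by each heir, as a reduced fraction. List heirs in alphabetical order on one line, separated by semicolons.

Diana 3/20; Judith 3/20; Martin 3/40; Prudence 1/4; Quentin 3/20; Rose 3/20; Winifred 3/40

Prudence, as surviving spouse, takes 1/4.
The remaining 3/4 passes to Oliver's descendants per stirpes.
The 3/4 is divided into 5 equal shares of 3/20 among Rose, George, Fiona, Quentin, Judith.
Rose is living and takes 3/20.
George predeceased; the 3/20 allotted to George's branch passes to George's issue by representation.
Diana is the sole taker at this level and receives the full 3/20.
Fiona predeceased; the 3/20 allotted to Fiona's branch passes to Fiona's issue by representation.
The 3/20 is divided into 2 equal shares of 3/40 among Martin, Winifred.
Martin is living and takes 3/40.
Winifred is living and takes 3/40.
Quentin is living and takes 3/20.
Judith is living and takes 3/20.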